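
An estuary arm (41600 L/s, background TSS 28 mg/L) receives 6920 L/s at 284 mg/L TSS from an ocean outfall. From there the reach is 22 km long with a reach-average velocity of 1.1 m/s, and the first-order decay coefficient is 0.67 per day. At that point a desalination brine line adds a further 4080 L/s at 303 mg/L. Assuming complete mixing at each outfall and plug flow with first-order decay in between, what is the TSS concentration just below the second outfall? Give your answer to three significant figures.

74.5 mg/L

After mixing, C = (41600·28.00 + 6920·284.0) / 48520 = 3130000/48520 = 64.51 mg/L; combined flow 48520 L/s.
Travel time t = 22·1000 / 1.1 = 20000 s = 5.556 h.
Decay over the reach: 64.51·exp(−kt) = 64.51·0.8563 = 55.24 mg/L.
At the second outfall, C = (48520·55.24 + 4080·303.0) / (48520 + 4080) = 74.46 mg/L.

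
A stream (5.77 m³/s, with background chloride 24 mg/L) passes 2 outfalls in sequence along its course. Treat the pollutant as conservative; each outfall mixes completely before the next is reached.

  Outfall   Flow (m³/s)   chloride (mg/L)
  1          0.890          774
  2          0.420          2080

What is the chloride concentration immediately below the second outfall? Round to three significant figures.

After outfall 1: Q = 5.770 + 0.8900 = 6.660 m³/s; C = (5.770·24.00 + 0.8900·774.0)/6.660 = 124.2 mg/L.
After outfall 2: Q = 6.660 + 0.4200 = 7.080 m³/s; C = (6.660·124.2 + 0.4200·2080)/7.080 = 240.2 mg/L.

240 mg/L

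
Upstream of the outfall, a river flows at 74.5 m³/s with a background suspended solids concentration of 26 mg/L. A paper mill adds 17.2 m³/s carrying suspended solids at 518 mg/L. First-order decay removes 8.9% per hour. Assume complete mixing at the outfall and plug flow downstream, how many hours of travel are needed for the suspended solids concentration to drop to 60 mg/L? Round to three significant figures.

Mass balance: C = (74.50·26.00 + 17.20·518.0) / 91.70 = 10850/91.70 = 118.3 mg/L.
8.9%/h lost → k = −ln(1 − 0.089) = 0.09321 h⁻¹.
118.3·exp(−k·t) = 60 → t = ln(118.3/60)/k = 26210 s = 7.282 h.

7.28 h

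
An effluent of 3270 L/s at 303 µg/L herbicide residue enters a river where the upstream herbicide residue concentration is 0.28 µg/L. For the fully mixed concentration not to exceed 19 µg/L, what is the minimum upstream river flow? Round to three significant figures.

49600 L/s

Set C_mix = 19: (Q·0.2800 + 3270·303.0) / (Q + 3270) = 19
→ Q = 3270·(303.0 − 19)/(19 − 0.2800) = 49610 L/s.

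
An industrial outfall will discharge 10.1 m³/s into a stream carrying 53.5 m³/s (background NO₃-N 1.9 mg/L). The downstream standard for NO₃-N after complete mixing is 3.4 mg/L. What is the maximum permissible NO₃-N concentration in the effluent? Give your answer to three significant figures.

11.3 mg/L

At the limit, (Qr·Cr + Qe·Cₑ)/(Qr + Qe) = 3.4:
Cₑ = (63.60·3.4 − 53.50·1.900) / 10.10 = 11.35 mg/L.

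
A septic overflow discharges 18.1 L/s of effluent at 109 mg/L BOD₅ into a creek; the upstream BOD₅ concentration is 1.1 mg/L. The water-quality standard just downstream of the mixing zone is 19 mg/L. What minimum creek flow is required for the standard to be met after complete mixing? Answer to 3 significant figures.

91.0 L/s

Set C_mix = 19: (Q·1.100 + 18.10·109.0) / (Q + 18.10) = 19
→ Q = 18.10·(109.0 − 19)/(19 − 1.100) = 91.01 L/s.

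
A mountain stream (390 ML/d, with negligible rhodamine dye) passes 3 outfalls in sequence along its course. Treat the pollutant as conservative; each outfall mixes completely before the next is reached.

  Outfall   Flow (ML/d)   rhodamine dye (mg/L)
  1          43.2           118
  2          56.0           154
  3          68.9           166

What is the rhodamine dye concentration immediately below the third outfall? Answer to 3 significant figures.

45.1 mg/L

After outfall 1: Q = 390.0 + 43.20 = 433.2 ML/d; C = (390.0·0 + 43.20·118.0)/433.2 = 11.77 mg/L.
After outfall 2: Q = 433.2 + 56.00 = 489.2 ML/d; C = (433.2·11.77 + 56.00·154.0)/489.2 = 28.05 mg/L.
After outfall 3: Q = 489.2 + 68.90 = 558.1 ML/d; C = (489.2·28.05 + 68.90·166.0)/558.1 = 45.08 mg/L.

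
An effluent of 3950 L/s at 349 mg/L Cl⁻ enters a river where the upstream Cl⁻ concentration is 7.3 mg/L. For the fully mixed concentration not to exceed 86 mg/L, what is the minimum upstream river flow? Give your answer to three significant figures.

Set C_mix = 86: (Q·7.300 + 3950·349.0) / (Q + 3950) = 86
→ Q = 3950·(349.0 − 86)/(86 − 7.300) = 13200 L/s.

13200 L/s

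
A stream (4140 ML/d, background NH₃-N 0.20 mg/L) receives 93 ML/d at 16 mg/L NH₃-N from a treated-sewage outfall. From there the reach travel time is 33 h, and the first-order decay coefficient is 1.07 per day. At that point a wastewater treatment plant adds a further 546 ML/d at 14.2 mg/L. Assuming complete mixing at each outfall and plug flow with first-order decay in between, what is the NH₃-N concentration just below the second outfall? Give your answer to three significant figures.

1.73 mg/L

Conservation of mass: C = (4140·0.2000 + 93.00·16.00) / 4233 = 2316/4233 = 0.5471 mg/L; combined flow 4233 ML/d.
First-order decay: C = 0.5471·exp(−k·t) = 0.5471·0.2296 = 0.1256 mg/L.
Second outfall: C = (4233·0.1256 + 546.0·14.20)/4779 = 1.734 mg/L.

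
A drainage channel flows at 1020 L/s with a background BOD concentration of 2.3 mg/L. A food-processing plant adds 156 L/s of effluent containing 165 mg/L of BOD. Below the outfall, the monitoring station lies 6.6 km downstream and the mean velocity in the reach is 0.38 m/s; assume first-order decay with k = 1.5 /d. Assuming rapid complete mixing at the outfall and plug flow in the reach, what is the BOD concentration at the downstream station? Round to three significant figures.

17.7 mg/L

Mixed concentration C = ΣQC/ΣQ = (1020·2.300 + 156.0·165.0) / 1176 = 28090/1176 = 23.88 mg/L.
Travel time t = 6.6·1000 / 0.38 = 17370 s = 4.825 h.
First-order decay: C = 23.88·exp(−k·t) = 23.88·0.7397 = 17.67 mg/L.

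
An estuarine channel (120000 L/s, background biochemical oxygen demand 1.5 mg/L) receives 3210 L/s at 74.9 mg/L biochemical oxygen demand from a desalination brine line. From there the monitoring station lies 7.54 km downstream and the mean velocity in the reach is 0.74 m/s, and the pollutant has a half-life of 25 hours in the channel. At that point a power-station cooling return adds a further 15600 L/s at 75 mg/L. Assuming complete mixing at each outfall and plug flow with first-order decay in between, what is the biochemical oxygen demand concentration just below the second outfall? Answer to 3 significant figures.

11.2 mg/L

Flow-weighted average: C = (120000·1.500 + 3210·74.90) / 123200 = 420400/123200 = 3.412 mg/L; combined flow 123200 L/s.
Travel time t = 7.54·1000 / 0.74 = 10190 s = 2.830 h.
Half-life 25 h → k = ln 2 / 25 = 0.02773 h⁻¹ = 0.6654 d⁻¹.
After decay, C = 3.412 × e^(−kt) = 3.412 × 0.9245 = 3.155 mg/L.
Second outfall: C = (123200·3.155 + 15600·75.00)/138800 = 11.23 mg/L.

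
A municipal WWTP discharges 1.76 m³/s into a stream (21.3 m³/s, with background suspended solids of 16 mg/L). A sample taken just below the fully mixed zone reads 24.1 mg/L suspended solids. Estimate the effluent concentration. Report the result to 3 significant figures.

Mass balance: 21.30·16.00 + 1.760·Cₑ = 23.06·24.10
→ Cₑ = (23.06·24.10 − 21.30·16.00) / 1.760 = 122.1 mg/L.

122 mg/L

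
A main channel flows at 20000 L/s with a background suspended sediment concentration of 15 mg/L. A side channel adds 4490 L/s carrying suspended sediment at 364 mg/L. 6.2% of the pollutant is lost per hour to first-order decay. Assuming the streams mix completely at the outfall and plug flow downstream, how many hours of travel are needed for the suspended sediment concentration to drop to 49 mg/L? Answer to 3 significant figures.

7.46 h

Mixed concentration C = ΣQC/ΣQ = (20000·15.00 + 4490·364.0) / 24490 = 1934000/24490 = 78.99 mg/L.
6.2%/h lost → k = −ln(1 − 0.062) = 0.06401 h⁻¹.
78.99·exp(−k·t) = 49 → t = ln(78.99/49)/k = 26850 s = 7.459 h.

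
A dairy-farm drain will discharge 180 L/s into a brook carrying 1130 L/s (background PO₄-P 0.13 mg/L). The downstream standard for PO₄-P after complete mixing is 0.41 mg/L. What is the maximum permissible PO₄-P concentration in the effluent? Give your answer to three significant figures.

At the limit, (Qr·Cr + Qe·Cₑ)/(Qr + Qe) = 0.41:
Cₑ = (1310·0.41 − 1130·0.1300) / 180.0 = 2.168 mg/L.

2.17 mg/L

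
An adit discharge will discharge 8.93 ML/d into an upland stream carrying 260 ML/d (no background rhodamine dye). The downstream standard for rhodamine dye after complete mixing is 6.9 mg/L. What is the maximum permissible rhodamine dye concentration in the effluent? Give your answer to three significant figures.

208 mg/L

At the limit, (Qr·Cr + Qe·Cₑ)/(Qr + Qe) = 6.9:
Cₑ = (268.9·6.9 − 260.0·0) / 8.930 = 207.8 mg/L.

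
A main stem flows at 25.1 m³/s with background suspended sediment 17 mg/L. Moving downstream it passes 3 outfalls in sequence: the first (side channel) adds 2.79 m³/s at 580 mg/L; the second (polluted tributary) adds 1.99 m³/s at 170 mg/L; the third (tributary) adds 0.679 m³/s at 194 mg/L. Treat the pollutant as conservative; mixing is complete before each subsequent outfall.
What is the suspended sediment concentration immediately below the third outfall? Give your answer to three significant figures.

82.3 mg/L

Outfall 1: combined Q = 27.89 m³/s; C = (25.10·17.00 + 2.790·580.0)/27.89 = 73.32 mg/L.
Outfall 2: combined Q = 29.88 m³/s; C = (27.89·73.32 + 1.990·170.0)/29.88 = 79.76 mg/L.
Outfall 3: combined Q = 30.56 m³/s; C = (29.88·79.76 + 0.6790·194.0)/30.56 = 82.30 mg/L.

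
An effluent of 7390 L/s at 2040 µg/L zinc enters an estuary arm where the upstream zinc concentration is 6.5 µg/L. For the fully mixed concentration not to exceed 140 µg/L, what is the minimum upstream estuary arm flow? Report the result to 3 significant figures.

105000 L/s

Set C_mix = 140: (Q·6.500 + 7390·2040) / (Q + 7390) = 140
→ Q = 7390·(2040 − 140)/(140 − 6.500) = 105200 L/s.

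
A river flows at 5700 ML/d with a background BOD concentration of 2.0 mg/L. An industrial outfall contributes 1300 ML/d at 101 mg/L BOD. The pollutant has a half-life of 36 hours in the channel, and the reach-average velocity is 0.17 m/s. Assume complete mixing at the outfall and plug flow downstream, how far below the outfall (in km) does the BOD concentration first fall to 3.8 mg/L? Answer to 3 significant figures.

Mixed concentration C = ΣQC/ΣQ = (5700·2.000 + 1300·101.0) / 7000 = 142700/7000 = 20.39 mg/L.
Half-life 36 h → k = ln 2 / 36 = 0.01925 h⁻¹ = 0.4621 d⁻¹.
Set 20.39·exp(−k·t) = 3.8 → t = ln(20.39/3.8)/k = 314100 s = 87.25 h.
Distance = v·t = 0.17·314100 = 53390 m = 53.39 km.

53.4 km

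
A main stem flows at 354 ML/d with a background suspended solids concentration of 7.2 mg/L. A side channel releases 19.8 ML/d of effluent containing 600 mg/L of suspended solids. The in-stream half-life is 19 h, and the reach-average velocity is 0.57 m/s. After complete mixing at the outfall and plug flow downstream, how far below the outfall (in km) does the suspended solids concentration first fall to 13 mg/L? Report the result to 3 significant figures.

61.2 km

Mass balance: C = (354.0·7.200 + 19.80·600.0) / 373.8 = 14430/373.8 = 38.60 mg/L.
Half-life 19 h → k = ln 2 / 19 = 0.03648 h⁻¹ = 0.8756 d⁻¹.
Set 38.60·exp(−k·t) = 13 → t = ln(38.60/13)/k = 107400 s = 29.83 h.
Distance = v·t = 0.57·107400 = 61220 m = 61.22 km.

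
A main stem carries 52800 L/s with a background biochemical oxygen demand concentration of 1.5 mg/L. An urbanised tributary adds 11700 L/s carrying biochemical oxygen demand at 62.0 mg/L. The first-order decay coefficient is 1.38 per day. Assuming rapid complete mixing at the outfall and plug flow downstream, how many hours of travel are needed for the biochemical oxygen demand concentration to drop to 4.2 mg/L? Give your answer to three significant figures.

18.9 h

Mixed concentration C = ΣQC/ΣQ = (52800·1.500 + 11700·62.00) / 64500 = 804600/64500 = 12.47 mg/L.
12.47·exp(−k·t) = 4.2 → t = ln(12.47/4.2)/k = 68160 s = 18.93 h.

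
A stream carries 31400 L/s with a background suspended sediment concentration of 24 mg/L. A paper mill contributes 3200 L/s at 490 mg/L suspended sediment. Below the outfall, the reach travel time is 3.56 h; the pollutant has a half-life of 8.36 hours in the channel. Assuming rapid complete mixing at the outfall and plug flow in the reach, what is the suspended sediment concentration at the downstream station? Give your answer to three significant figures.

Flow-weighted average: C = (31400·24.00 + 3200·490.0) / 34600 = 2322000/34600 = 67.10 mg/L.
Half-life 8.36 h → k = ln 2 / 8.36 = 0.08291 h⁻¹ = 1.990 d⁻¹.
After decay, C = 67.10 × e^(−kt) = 67.10 × 0.7444 = 49.95 mg/L.

49.9 mg/L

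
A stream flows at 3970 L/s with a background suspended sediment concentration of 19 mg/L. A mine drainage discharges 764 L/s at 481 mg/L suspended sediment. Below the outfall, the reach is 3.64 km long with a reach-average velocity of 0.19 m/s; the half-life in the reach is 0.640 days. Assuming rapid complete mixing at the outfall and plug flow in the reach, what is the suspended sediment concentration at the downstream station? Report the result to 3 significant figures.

Mixed concentration C = ΣQC/ΣQ = (3970·19.00 + 764.0·481.0) / 4734 = 442900/4734 = 93.56 mg/L.
Travel time t = 3.64·1000 / 0.19 = 19160 s = 5.322 h.
Half-life 0.640 d → k = ln 2 / 0.640 = 1.083 d⁻¹.
Applying C = C₀e^(−kt): 93.56 × 0.7865 = 73.59 mg/L.

73.6 mg/L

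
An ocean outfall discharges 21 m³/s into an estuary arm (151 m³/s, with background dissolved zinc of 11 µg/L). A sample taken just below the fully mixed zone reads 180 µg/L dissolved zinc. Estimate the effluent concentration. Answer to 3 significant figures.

Mass balance: 151.0·11.00 + 21.00·Cₑ = 172.0·180.0
→ Cₑ = (172.0·180.0 − 151.0·11.00) / 21.00 = 1395 µg/L.

1400 µg/L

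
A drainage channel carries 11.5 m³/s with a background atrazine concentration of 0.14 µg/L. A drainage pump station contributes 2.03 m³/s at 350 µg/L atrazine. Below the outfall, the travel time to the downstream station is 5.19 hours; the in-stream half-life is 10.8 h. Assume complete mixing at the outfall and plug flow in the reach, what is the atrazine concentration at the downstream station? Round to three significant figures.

37.7 µg/L

Mass balance: C = (11.50·0.1400 + 2.030·350.0) / 13.53 = 712.1/13.53 = 52.63 µg/L.
Half-life 10.8 h → k = ln 2 / 10.8 = 0.06418 h⁻¹ = 1.540 d⁻¹.
Decay over the reach: 52.63·exp(−kt) = 52.63·0.7167 = 37.72 µg/L.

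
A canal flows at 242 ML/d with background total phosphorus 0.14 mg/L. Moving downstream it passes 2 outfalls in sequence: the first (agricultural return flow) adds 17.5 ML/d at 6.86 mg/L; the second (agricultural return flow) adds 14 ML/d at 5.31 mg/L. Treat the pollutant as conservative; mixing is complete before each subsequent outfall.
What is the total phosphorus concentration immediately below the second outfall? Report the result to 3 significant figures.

0.835 mg/L

Outfall 1: combined Q = 259.5 ML/d; C = (242.0·0.1400 + 17.50·6.860)/259.5 = 0.5932 mg/L.
Outfall 2: combined Q = 273.5 ML/d; C = (259.5·0.5932 + 14.00·5.310)/273.5 = 0.8346 mg/L.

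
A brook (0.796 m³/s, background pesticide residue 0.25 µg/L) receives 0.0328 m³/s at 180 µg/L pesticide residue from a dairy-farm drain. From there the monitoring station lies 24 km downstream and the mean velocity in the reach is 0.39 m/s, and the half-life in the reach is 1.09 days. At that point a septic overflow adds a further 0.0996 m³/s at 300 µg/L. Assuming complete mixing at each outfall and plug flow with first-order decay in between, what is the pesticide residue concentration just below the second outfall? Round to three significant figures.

Flow-weighted average: C = (0.7960·0.2500 + 0.03280·180.0) / 0.8288 = 6.103/0.8288 = 7.364 µg/L; combined flow 0.8288 m³/s.
Travel time t = 24·1000 / 0.39 = 61540 s = 17.09 h.
Half-life 1.09 d → k = ln 2 / 1.09 = 0.6359 d⁻¹.
Applying C = C₀e^(−kt): 7.364 × 0.6358 = 4.682 µg/L.
At the second outfall, C = (0.8288·4.682 + 0.09960·300.0) / (0.8288 + 0.09960) = 36.36 µg/L.

36.4 µg/L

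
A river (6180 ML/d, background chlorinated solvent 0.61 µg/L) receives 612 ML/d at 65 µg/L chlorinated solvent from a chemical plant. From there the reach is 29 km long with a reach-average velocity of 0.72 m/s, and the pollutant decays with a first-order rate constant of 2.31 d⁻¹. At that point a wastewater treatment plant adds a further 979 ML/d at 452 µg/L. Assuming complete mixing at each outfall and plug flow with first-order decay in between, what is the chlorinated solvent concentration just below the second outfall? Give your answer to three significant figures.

58.9 µg/L

Flow-weighted average: C = (6180·0.6100 + 612.0·65.00) / 6792 = 43550/6792 = 6.412 µg/L; combined flow 6792 ML/d.
Travel time t = 29·1000 / 0.72 = 40280 s = 11.19 h.
Decay over the reach: 6.412·exp(−kt) = 6.412·0.3407 = 2.184 µg/L.
At the second outfall, C = (6792·2.184 + 979.0·452.0) / (6792 + 979.0) = 58.85 µg/L.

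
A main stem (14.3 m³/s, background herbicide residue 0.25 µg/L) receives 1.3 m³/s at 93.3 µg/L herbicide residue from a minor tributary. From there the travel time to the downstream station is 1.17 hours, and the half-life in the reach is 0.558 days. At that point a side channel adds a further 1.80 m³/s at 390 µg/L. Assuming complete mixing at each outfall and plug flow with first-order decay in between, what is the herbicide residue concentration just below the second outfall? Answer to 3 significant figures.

47.1 µg/L

Mass balance: C = (14.30·0.2500 + 1.300·93.30) / 15.60 = 124.9/15.60 = 8.004 µg/L; combined flow 15.60 m³/s.
Half-life 0.558 d → k = ln 2 / 0.558 = 1.242 d⁻¹.
After decay, C = 8.004 × e^(−kt) = 8.004 × 0.9412 = 7.534 µg/L.
At the second outfall, C = (15.60·7.534 + 1.800·390.0) / (15.60 + 1.800) = 47.10 µg/L.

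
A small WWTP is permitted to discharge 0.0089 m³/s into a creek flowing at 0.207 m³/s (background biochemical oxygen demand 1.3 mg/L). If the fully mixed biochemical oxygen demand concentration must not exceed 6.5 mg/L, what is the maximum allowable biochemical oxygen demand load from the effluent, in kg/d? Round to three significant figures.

Mass balance at the limit: 0.2070·1.300 + 0.008900·Cₑ = 0.2159·6.5 → Cₑ = 127.4 mg/L.
Load = 0.008900 m³/s × 127.4 g/m³ × 86 400 s/d = 98.00 kg/d.

98.0 kg/d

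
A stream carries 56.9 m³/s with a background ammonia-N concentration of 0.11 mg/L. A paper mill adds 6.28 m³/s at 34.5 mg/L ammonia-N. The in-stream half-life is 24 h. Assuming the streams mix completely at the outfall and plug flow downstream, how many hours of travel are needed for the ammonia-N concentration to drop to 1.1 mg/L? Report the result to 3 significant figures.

40.4 h

Conservation of mass: C = (56.90·0.1100 + 6.280·34.50) / 63.18 = 222.9/63.18 = 3.528 mg/L.
Half-life 24 h → k = ln 2 / 24 = 0.02888 h⁻¹ = 0.6931 d⁻¹.
3.528·exp(−k·t) = 1.1 → t = ln(3.528/1.1)/k = 145300 s = 40.36 h.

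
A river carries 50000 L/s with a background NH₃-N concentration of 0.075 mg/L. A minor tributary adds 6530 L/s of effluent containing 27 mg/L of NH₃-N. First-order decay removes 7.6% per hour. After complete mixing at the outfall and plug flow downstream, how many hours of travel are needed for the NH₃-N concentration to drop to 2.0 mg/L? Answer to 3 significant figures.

5.89 h

Mixed concentration C = ΣQC/ΣQ = (50000·0.07500 + 6530·27.00) / 56530 = 180100/56530 = 3.185 mg/L.
7.6%/h lost → k = −ln(1 − 0.076) = 0.07904 h⁻¹.
3.185·exp(−k·t) = 2.0 → t = ln(3.185/2.0)/k = 21200 s = 5.888 h.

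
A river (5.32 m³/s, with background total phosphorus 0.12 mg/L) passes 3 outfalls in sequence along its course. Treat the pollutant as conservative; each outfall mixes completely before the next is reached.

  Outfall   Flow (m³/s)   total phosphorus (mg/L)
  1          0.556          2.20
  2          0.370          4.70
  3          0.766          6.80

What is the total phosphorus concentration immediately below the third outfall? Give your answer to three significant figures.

1.26 mg/L

After outfall 1: Q = 5.320 + 0.5560 = 5.876 m³/s; C = (5.320·0.1200 + 0.5560·2.200)/5.876 = 0.3168 mg/L.
After outfall 2: Q = 5.876 + 0.3700 = 6.246 m³/s; C = (5.876·0.3168 + 0.3700·4.700)/6.246 = 0.5765 mg/L.
After outfall 3: Q = 6.246 + 0.7660 = 7.012 m³/s; C = (6.246·0.5765 + 0.7660·6.800)/7.012 = 1.256 mg/L.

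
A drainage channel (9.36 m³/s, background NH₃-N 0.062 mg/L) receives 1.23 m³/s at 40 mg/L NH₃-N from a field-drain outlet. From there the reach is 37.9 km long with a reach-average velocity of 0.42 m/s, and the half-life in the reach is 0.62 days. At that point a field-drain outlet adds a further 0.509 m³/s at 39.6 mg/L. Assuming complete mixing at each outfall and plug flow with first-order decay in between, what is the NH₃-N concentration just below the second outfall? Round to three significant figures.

3.21 mg/L

Flow-weighted average: C = (9.360·0.06200 + 1.230·40.00) / 10.59 = 49.78/10.59 = 4.701 mg/L; combined flow 10.59 m³/s.
Travel time t = 37.9·1000 / 0.42 = 90240 s = 25.07 h.
Half-life 0.62 d → k = ln 2 / 0.62 = 1.118 d⁻¹.
Decay over the reach: 4.701·exp(−kt) = 4.701·0.3111 = 1.462 mg/L.
Second outfall: C = (10.59·1.462 + 0.5090·39.60)/11.10 = 3.211 mg/L.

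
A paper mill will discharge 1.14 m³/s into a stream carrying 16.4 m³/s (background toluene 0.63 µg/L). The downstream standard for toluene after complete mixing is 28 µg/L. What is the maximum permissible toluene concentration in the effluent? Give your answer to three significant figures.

At the limit, (Qr·Cr + Qe·Cₑ)/(Qr + Qe) = 28:
Cₑ = (17.54·28 − 16.40·0.6300) / 1.140 = 421.7 µg/L.

422 µg/L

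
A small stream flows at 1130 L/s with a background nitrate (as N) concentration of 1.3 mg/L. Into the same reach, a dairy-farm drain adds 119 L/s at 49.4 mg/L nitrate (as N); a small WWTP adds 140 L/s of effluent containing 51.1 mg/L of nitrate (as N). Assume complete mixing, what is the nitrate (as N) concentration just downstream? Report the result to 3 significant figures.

10.4 mg/L

After mixing, C = (1130·1.300 + 119.0·49.40 + 140.0·51.10) / 1389 = 14500/1389 = 10.44 mg/L.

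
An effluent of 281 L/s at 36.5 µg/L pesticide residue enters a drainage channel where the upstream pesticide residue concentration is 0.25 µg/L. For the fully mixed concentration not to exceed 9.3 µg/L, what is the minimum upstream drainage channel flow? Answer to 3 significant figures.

Set C_mix = 9.3: (Q·0.2500 + 281.0·36.50) / (Q + 281.0) = 9.3
→ Q = 281.0·(36.50 − 9.3)/(9.3 − 0.2500) = 844.6 L/s.

845 L/s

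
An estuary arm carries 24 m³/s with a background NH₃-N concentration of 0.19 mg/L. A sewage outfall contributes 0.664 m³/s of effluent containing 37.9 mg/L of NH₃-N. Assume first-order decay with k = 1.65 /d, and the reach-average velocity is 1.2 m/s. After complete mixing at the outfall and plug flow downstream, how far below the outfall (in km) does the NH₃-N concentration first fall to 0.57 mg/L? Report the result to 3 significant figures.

Flow-weighted average: C = (24.00·0.1900 + 0.6640·37.90) / 24.66 = 29.73/24.66 = 1.205 mg/L.
Set 1.205·exp(−k·t) = 0.57 → t = ln(1.205/0.57)/k = 39210 s = 10.89 h.
Distance = v·t = 1.2·39210 = 47050 m = 47.05 km.

47.1 km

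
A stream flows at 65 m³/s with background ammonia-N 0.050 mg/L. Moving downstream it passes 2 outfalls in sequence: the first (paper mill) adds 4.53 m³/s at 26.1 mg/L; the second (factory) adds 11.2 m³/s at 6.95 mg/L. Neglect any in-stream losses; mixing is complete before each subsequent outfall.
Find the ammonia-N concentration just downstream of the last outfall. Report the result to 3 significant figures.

Below outfall 1: Q → 69.53 m³/s, C = (65.00·0.05000 + 4.530·26.10)/69.53 = 1.747 mg/L.
Below outfall 2: Q → 80.73 m³/s, C = (69.53·1.747 + 11.20·6.950)/80.73 = 2.469 mg/L.

2.47 mg/L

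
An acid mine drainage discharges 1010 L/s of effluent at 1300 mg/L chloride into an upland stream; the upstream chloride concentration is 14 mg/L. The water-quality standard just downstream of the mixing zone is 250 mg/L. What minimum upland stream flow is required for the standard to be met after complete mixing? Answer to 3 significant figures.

Set C_mix = 250: (Q·14.00 + 1010·1300) / (Q + 1010) = 250
→ Q = 1010·(1300 − 250)/(250 − 14.00) = 4494 L/s.

4490 L/s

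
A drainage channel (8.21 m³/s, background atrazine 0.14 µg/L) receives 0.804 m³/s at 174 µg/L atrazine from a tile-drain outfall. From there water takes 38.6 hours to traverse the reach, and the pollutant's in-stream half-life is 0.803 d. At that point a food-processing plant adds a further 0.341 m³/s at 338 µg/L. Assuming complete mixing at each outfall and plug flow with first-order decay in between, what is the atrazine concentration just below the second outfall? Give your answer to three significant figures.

Mixed concentration C = ΣQC/ΣQ = (8.210·0.1400 + 0.8040·174.0) / 9.014 = 141.0/9.014 = 15.65 µg/L; combined flow 9.014 m³/s.
Half-life 0.803 d → k = ln 2 / 0.803 = 0.8632 d⁻¹.
Applying C = C₀e^(−kt): 15.65 × 0.2495 = 3.904 µg/L.
At the second outfall, C = (9.014·3.904 + 0.3410·338.0) / (9.014 + 0.3410) = 16.08 µg/L.

16.1 µg/L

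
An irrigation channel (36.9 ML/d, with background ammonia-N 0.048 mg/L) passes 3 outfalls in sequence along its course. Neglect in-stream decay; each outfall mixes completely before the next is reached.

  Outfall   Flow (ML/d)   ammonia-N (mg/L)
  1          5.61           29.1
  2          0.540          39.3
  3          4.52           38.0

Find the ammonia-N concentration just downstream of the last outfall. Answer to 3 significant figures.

7.53 mg/L

Below outfall 1: Q → 42.51 ML/d, C = (36.90·0.04800 + 5.610·29.10)/42.51 = 3.882 mg/L.
Below outfall 2: Q → 43.05 ML/d, C = (42.51·3.882 + 0.5400·39.30)/43.05 = 4.326 mg/L.
Below outfall 3: Q → 47.57 ML/d, C = (43.05·4.326 + 4.520·38.00)/47.57 = 7.526 mg/L.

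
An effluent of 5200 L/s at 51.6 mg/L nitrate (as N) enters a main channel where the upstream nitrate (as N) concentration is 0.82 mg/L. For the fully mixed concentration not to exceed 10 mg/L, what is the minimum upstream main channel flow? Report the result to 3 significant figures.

Set C_mix = 10: (Q·0.8200 + 5200·51.60) / (Q + 5200) = 10
→ Q = 5200·(51.60 − 10)/(10 − 0.8200) = 23560 L/s.

23600 L/s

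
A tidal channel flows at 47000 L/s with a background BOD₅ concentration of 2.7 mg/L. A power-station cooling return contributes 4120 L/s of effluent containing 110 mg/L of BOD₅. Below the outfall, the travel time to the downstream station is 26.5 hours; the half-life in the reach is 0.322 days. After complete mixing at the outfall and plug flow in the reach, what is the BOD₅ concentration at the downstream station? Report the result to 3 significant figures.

Flow-weighted average: C = (47000·2.700 + 4120·110.0) / 51120 = 580100/51120 = 11.35 mg/L.
Half-life 0.322 d → k = ln 2 / 0.322 = 2.153 d⁻¹.
After decay, C = 11.35 × e^(−kt) = 11.35 × 0.09284 = 1.054 mg/L.

1.05 mg/L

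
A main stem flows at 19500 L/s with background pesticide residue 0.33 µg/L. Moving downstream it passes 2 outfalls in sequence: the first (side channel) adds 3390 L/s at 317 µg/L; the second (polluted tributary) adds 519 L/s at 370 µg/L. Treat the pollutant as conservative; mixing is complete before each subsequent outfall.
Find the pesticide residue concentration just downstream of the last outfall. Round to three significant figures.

54.4 µg/L

Outfall 1: combined Q = 22890 L/s; C = (19500·0.3300 + 3390·317.0)/22890 = 47.23 µg/L.
Outfall 2: combined Q = 23410 L/s; C = (22890·47.23 + 519.0·370.0)/23410 = 54.38 µg/L.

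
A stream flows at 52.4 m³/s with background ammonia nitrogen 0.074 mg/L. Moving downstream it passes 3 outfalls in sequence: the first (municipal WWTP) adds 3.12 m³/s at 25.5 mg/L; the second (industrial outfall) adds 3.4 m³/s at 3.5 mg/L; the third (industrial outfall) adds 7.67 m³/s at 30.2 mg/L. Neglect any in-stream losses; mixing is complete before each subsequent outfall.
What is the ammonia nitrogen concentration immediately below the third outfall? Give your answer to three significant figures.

4.91 mg/L

Below outfall 1: Q → 55.52 m³/s, C = (52.40·0.07400 + 3.120·25.50)/55.52 = 1.503 mg/L.
Below outfall 2: Q → 58.92 m³/s, C = (55.52·1.503 + 3.400·3.500)/58.92 = 1.618 mg/L.
Below outfall 3: Q → 66.59 m³/s, C = (58.92·1.618 + 7.670·30.20)/66.59 = 4.910 mg/L.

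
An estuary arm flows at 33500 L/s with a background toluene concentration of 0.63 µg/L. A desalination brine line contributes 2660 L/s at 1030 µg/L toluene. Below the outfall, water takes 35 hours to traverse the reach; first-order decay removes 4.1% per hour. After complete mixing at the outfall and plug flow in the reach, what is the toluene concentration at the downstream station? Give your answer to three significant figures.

17.6 µg/L

Mass balance: C = (33500·0.6300 + 2660·1030) / 36160 = 2761000/36160 = 76.35 µg/L.
4.1%/h lost → k = −ln(1 − 0.041) = 0.04186 h⁻¹.
Applying C = C₀e^(−kt): 76.35 × 0.2310 = 17.64 µg/L.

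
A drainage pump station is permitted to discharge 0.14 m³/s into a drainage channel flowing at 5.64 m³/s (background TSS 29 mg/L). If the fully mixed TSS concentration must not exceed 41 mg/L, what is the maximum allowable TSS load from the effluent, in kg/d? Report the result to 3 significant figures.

Mass balance at the limit: 5.640·29.00 + 0.1400·Cₑ = 5.780·41 → Cₑ = 524.4 mg/L.
Load = 0.1400 m³/s × 524.4 g/m³ × 86 400 s/d = 6343 kg/d.

6340 kg/d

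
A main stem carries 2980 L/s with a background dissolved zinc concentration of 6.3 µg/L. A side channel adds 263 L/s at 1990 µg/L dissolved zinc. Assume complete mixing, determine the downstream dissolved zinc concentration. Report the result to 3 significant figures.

Conservation of mass: C = (2980·6.300 + 263.0·1990) / 3243 = 542100/3243 = 167.2 µg/L.

167 µg/L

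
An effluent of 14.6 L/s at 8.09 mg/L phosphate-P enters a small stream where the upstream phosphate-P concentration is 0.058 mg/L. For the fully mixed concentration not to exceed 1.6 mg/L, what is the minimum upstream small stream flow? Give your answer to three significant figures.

61.4 L/s

Set C_mix = 1.6: (Q·0.05800 + 14.60·8.090) / (Q + 14.60) = 1.6
→ Q = 14.60·(8.090 − 1.6)/(1.6 − 0.05800) = 61.45 L/s.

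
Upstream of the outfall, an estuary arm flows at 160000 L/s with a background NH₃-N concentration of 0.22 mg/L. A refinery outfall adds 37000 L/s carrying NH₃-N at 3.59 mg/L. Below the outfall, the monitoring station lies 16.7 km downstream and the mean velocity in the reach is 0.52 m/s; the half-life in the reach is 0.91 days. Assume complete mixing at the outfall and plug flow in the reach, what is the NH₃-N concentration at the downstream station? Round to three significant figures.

Mixed concentration C = ΣQC/ΣQ = (160000·0.2200 + 37000·3.590) / 197000 = 168000/197000 = 0.8529 mg/L.
Travel time t = 16.7·1000 / 0.52 = 32120 s = 8.921 h.
Half-life 0.91 d → k = ln 2 / 0.91 = 0.7617 d⁻¹.
Decay over the reach: 0.8529·exp(−kt) = 0.8529·0.7534 = 0.6426 mg/L.

0.643 mg/L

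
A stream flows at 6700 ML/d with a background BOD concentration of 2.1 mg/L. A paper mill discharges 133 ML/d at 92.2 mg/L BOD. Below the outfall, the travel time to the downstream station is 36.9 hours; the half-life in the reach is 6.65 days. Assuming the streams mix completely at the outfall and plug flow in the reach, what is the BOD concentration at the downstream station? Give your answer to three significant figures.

Mass balance: C = (6700·2.100 + 133.0·92.20) / 6833 = 26330/6833 = 3.854 mg/L.
Half-life 6.65 d → k = ln 2 / 6.65 = 0.1042 d⁻¹.
After decay, C = 3.854 × e^(−kt) = 3.854 × 0.8519 = 3.283 mg/L.

3.28 mg/L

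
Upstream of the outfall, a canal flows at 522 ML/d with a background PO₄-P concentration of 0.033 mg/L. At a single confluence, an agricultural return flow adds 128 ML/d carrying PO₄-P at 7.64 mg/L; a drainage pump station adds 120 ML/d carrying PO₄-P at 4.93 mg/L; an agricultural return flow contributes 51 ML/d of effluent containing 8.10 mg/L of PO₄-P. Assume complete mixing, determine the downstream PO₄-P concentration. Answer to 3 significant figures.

2.44 mg/L

Conservation of mass: C = (522.0·0.03300 + 128.0·7.640 + 120.0·4.930 + 51.00·8.100) / 821.0 = 2000/821.0 = 2.436 mg/L.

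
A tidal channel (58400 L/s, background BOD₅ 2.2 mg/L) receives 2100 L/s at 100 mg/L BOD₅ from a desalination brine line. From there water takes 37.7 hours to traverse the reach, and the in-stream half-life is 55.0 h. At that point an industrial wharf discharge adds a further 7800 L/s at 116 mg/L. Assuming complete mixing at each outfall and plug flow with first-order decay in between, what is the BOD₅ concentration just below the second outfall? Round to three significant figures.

After mixing, C = (58400·2.200 + 2100·100.0) / 60500 = 338500/60500 = 5.595 mg/L; combined flow 60500 L/s.
Half-life 55.0 h → k = ln 2 / 55.0 = 0.01260 h⁻¹ = 0.3025 d⁻¹.
First-order decay: C = 5.595·exp(−k·t) = 5.595·0.6218 = 3.479 mg/L.
Second outfall: C = (60500·3.479 + 7800·116.0)/68300 = 16.33 mg/L.

16.3 mg/L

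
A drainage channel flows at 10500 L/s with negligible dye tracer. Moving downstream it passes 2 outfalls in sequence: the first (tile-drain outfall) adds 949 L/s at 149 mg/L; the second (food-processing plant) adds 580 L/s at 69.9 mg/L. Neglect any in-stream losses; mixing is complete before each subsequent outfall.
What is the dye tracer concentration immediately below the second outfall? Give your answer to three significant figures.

15.1 mg/L

Below outfall 1: Q → 11450 L/s, C = (10500·0 + 949.0·149.0)/11450 = 12.35 mg/L.
Below outfall 2: Q → 12030 L/s, C = (11450·12.35 + 580.0·69.90)/12030 = 15.13 mg/L.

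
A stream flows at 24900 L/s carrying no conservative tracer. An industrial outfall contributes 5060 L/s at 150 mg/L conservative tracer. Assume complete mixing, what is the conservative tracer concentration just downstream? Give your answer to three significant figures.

Mixed concentration C = ΣQC/ΣQ = (24900·0 + 5060·150.0) / 29960 = 759000/29960 = 25.33 mg/L.

25.3 mg/L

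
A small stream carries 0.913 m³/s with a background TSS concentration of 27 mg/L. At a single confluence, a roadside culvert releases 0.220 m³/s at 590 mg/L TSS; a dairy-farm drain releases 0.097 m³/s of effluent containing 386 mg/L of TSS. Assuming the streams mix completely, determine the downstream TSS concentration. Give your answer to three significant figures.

Flow-weighted average: C = (0.9130·27.00 + 0.2200·590.0 + 0.09700·386.0) / 1.230 = 191.9/1.230 = 156.0 mg/L.

156 mg/L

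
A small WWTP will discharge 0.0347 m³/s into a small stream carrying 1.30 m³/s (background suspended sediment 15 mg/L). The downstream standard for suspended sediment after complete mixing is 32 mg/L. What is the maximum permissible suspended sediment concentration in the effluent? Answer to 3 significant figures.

669 mg/L

At the limit, (Qr·Cr + Qe·Cₑ)/(Qr + Qe) = 32:
Cₑ = (1.335·32 − 1.300·15.00) / 0.03470 = 668.9 mg/L.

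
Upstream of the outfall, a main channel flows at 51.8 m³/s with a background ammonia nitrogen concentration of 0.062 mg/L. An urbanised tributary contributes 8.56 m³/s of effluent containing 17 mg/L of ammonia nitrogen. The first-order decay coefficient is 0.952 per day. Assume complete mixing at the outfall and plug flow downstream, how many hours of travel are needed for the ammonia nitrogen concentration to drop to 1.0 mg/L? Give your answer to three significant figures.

22.7 h

After mixing, C = (51.80·0.06200 + 8.560·17.00) / 60.36 = 148.7/60.36 = 2.464 mg/L.
2.464·exp(−k·t) = 1.0 → t = ln(2.464/1.0)/k = 81850 s = 22.73 h.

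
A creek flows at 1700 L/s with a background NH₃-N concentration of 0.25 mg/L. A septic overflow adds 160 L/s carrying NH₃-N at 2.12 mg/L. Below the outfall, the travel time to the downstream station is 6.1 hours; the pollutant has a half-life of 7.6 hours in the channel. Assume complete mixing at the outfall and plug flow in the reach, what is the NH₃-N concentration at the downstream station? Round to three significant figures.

0.236 mg/L

Mass balance: C = (1700·0.2500 + 160.0·2.120) / 1860 = 764.2/1860 = 0.4109 mg/L.
Half-life 7.6 h → k = ln 2 / 7.6 = 0.09120 h⁻¹ = 2.189 d⁻¹.
Decay over the reach: 0.4109·exp(−kt) = 0.4109·0.5733 = 0.2355 mg/L.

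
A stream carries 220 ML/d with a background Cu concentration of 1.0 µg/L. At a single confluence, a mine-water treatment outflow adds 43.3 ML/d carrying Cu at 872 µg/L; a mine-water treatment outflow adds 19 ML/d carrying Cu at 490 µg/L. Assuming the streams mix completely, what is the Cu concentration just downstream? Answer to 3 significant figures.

Conservation of mass: C = (220.0·1.000 + 43.30·872.0 + 19.00·490.0) / 282.3 = 47290/282.3 = 167.5 µg/L.

168 µg/L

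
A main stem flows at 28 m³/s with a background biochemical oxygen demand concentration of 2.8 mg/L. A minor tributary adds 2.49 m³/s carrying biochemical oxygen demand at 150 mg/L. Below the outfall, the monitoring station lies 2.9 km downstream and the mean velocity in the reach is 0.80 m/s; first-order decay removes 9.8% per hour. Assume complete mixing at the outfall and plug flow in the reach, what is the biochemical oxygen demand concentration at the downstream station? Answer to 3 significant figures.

Mixed concentration C = ΣQC/ΣQ = (28.00·2.800 + 2.490·150.0) / 30.49 = 451.9/30.49 = 14.82 mg/L.
Travel time t = 2.9·1000 / 0.80 = 3625 s = 1.007 h.
9.8%/h lost → k = −ln(1 − 0.098) = 0.1031 h⁻¹.
Decay over the reach: 14.82·exp(−kt) = 14.82·0.9014 = 13.36 mg/L.

13.4 mg/L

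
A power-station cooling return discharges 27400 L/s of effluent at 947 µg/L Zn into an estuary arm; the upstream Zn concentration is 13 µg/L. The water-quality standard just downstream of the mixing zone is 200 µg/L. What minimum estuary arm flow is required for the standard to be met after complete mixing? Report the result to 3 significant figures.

Set C_mix = 200: (Q·13.00 + 27400·947.0) / (Q + 27400) = 200
→ Q = 27400·(947.0 − 200)/(200 − 13.00) = 109500 L/s.

109000 L/s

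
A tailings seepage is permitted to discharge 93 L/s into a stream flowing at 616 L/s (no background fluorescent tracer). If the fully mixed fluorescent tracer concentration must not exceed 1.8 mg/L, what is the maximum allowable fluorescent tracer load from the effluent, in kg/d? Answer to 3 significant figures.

Mass balance at the limit: 616.0·0 + 93.00·Cₑ = 709.0·1.8 → Cₑ = 13.72 mg/L.
93.00 L/s = 0.09300 m³/s. Load = 0.09300 m³/s × 13.72 g/m³ × 86 400 s/d = 110.3 kg/d.

110 kg/d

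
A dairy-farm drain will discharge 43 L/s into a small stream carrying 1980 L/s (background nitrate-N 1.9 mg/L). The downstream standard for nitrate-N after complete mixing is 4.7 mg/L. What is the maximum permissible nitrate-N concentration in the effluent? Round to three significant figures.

At the limit, (Qr·Cr + Qe·Cₑ)/(Qr + Qe) = 4.7:
Cₑ = (2023·4.7 − 1980·1.900) / 43.00 = 133.6 mg/L.

134 mg/L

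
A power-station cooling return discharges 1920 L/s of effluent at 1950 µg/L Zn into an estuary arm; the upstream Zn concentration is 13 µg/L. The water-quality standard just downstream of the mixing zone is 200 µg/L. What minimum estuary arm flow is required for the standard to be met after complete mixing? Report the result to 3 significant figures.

Set C_mix = 200: (Q·13.00 + 1920·1950) / (Q + 1920) = 200
→ Q = 1920·(1950 − 200)/(200 − 13.00) = 17970 L/s.

18000 L/s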